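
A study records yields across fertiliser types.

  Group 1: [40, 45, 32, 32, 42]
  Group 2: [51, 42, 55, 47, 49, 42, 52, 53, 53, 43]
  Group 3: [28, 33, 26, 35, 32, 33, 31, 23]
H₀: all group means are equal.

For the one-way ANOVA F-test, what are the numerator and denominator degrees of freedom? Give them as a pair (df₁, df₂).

degrees of freedom = [2, 20]

k = 3 groups, N = 23 total
df = (k−1, N−k) = (3−1, 23−3) = (2, 20)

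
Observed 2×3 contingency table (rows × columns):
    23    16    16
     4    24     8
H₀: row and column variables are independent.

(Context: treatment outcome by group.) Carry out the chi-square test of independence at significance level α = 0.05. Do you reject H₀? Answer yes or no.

reject H₀: yes

Row totals [55, 36], col totals [27, 40, 24], n=91
χ² = (23−16.32)²/16.32 + (16−24.18)²/24.18 + (16−14.51)²/14.51 + (4−10.68)²/10.68 + (24−15.82)²/15.82 + (8−9.49)²/9.49 = 14.2931
df = 2
p-value (upper-tail) = 0.00079
At α=0.05: p < α → reject H₀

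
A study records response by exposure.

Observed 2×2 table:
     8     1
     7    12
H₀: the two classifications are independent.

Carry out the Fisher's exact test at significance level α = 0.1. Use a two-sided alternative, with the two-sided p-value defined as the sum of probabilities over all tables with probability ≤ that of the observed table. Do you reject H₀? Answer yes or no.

Margins: r₁=9, r₂=19, c₁=15, c₂=13, n=28
p_obs = C(9,8)·C(19,7)/C(28,15); sum pmf over tables with pmf ≤ p_obs
p-value (two-sided) = 0.01573
At α=0.1: p < α → reject H₀

reject H₀: yes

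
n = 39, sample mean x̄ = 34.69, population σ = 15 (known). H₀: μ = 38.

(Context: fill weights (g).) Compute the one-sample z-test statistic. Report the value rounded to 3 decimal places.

SE = σ/√n = 15/√39 = 2.4019
z = (x̄−μ₀)/SE = (34.69−38)/2.4019 = -1.3781

test statistic = -1.378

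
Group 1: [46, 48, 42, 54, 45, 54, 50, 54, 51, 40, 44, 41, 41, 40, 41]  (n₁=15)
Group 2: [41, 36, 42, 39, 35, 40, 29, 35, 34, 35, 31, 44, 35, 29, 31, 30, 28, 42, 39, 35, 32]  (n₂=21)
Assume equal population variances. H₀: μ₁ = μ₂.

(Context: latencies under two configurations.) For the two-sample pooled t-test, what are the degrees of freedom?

degrees of freedom = 34

df = n₁ + n₂ − 2 = 15 + 21 − 2 = 34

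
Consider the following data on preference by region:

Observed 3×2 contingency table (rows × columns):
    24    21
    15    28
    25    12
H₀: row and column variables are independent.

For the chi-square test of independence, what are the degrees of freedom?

df = (r−1)(c−1) = (3−1)·(2−1) = 2

degrees of freedom = 2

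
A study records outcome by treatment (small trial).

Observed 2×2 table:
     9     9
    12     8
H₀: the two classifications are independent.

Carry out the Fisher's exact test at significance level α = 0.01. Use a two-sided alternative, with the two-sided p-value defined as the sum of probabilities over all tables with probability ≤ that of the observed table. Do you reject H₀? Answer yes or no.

Margins: r₁=18, r₂=20, c₁=21, c₂=17, n=38
p_obs = C(18,9)·C(20,12)/C(38,21); sum pmf over tables with pmf ≤ p_obs
p-value (two-sided) = 0.74464
At α=0.01: p ≥ α → fail to reject H₀

reject H₀: no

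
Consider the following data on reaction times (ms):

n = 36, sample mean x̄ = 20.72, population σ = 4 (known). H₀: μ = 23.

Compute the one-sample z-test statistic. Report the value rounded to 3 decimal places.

test statistic = -3.420

SE = σ/√n = 4/√36 = 0.6667
z = (x̄−μ₀)/SE = (20.72−23)/0.6667 = -3.4200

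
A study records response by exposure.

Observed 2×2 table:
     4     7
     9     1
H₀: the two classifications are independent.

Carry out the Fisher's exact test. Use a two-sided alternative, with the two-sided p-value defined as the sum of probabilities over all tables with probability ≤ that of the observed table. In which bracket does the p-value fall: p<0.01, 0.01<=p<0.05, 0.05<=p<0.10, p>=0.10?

p-value bracket: 0.01<=p<0.05

Margins: r₁=11, r₂=10, c₁=13, c₂=8, n=21
p_obs = C(11,4)·C(10,9)/C(21,13); sum pmf over tables with pmf ≤ p_obs
p-value (two-sided) = 0.02374
→ bracket: 0.01<=p<0.05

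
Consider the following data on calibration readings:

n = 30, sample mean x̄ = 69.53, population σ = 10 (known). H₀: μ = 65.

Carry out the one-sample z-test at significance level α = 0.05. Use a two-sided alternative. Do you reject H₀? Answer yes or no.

reject H₀: yes

SE = σ/√n = 10/√30 = 1.8257
z = (x̄−μ₀)/SE = (69.53−65)/1.8257 = 2.4812
p-value (two-sided) = 0.01309
At α=0.05: p < α → reject H₀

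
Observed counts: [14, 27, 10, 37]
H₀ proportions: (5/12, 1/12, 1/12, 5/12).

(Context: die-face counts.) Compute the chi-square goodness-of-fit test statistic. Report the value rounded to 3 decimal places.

test statistic = 67.727

n = 88; E_i = n·p_i = [36.67, 7.33, 7.33, 36.67]
χ² = (14−36.67)²/36.67 + (27−7.33)²/7.33 + (10−7.33)²/7.33 + (37−36.67)²/36.67 = 67.7273
df = 3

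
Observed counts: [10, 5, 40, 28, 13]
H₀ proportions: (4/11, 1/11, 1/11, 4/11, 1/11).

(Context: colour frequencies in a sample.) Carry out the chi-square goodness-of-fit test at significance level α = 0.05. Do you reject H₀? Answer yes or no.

reject H₀: yes

n = 96; E_i = n·p_i = [34.91, 8.73, 8.73, 34.91, 8.73]
χ² = (10−34.91)²/34.91 + (5−8.73)²/8.73 + (40−8.73)²/8.73 + (28−34.91)²/34.91 + (13−8.73)²/8.73 = 134.8854
df = 4
p-value (upper-tail) = 0.00000
At α=0.05: p < α → reject H₀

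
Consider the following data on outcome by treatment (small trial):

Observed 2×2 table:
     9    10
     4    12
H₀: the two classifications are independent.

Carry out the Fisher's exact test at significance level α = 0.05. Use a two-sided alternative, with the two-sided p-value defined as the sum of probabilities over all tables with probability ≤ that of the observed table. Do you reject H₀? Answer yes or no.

Margins: r₁=19, r₂=16, c₁=13, c₂=22, n=35
p_obs = C(19,9)·C(16,4)/C(35,13); sum pmf over tables with pmf ≤ p_obs
p-value (two-sided) = 0.29282
At α=0.05: p ≥ α → fail to reject H₀

reject H₀: no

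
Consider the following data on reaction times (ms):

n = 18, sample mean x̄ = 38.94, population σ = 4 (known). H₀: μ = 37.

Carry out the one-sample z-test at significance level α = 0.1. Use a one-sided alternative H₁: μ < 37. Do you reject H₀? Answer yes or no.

reject H₀: no

SE = σ/√n = 4/√18 = 0.9428
z = (x̄−μ₀)/SE = (38.94−37)/0.9428 = 2.0577
p-value (one-sided, H₁ less) = 0.98019
At α=0.1: p ≥ α → fail to reject H₀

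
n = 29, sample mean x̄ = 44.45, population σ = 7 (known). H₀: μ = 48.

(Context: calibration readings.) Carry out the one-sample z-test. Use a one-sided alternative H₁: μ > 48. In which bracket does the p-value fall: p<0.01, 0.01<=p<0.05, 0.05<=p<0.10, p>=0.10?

SE = σ/√n = 7/√29 = 1.2999
z = (x̄−μ₀)/SE = (44.45−48)/1.2999 = -2.7310
p-value (one-sided, H₁ greater) = 0.99684
→ bracket: p>=0.10

p-value bracket: p>=0.10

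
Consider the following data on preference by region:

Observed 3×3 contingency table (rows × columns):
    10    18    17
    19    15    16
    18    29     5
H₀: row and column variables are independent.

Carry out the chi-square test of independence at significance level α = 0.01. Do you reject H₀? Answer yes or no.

Row totals [45, 50, 52], col totals [47, 62, 38], n=147
χ² = (10−14.39)²/14.39 + (18−18.98)²/18.98 + (17−11.63)²/11.63 + (19−15.99)²/15.99 + (15−21.09)²/21.09 + (16−12.93)²/12.93 + (18−16.63)²/16.63 + (29−21.93)²/21.93 + (5−13.44)²/13.44 = 14.6159
df = 4
p-value (upper-tail) = 0.00557
At α=0.01: p < α → reject H₀

reject H₀: yes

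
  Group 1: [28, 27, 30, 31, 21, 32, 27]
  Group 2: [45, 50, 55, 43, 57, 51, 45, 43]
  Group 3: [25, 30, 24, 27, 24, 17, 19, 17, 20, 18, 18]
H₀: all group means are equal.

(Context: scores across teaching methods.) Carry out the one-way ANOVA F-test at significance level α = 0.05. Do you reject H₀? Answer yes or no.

reject H₀: yes

Group means [28.00, 48.62, 21.73], grand mean 31.692
SSB = Σnᵢ(x̄ᵢ−x̄)² = 3481.482; SSW = ΣΣ(x−x̄ᵢ)² = 488.057
MSB = 3481.482/2 = 1740.7408; MSW = 488.057/23 = 21.2199
F = MSB/MSW = 82.0336
df = (2, 23)
p-value (upper-tail) = 0.00000
At α=0.05: p < α → reject H₀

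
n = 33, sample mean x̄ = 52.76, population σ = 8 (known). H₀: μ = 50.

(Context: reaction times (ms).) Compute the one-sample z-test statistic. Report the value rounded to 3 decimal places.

SE = σ/√n = 8/√33 = 1.3926
z = (x̄−μ₀)/SE = (52.76−50)/1.3926 = 1.9819

test statistic = 1.982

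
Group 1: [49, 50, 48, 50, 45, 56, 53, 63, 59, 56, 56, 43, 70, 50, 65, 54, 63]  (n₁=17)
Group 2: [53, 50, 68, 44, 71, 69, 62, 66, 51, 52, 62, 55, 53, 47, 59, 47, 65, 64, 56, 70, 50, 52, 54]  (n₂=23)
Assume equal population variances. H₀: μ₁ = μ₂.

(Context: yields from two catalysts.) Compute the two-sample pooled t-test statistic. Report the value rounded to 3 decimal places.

test statistic = -1.067

x̄₁=54.706, s₁=7.414, n₁=17
x̄₂=57.391, s₂=8.184, n₂=23
s_p² = [16·7.414² + 22·8.184²]/38 = 61.9213
SE = √(s_p²·(1/17+1/23)) = 2.5169
t = (54.706−57.391)/2.5169 = -1.0670
df = 38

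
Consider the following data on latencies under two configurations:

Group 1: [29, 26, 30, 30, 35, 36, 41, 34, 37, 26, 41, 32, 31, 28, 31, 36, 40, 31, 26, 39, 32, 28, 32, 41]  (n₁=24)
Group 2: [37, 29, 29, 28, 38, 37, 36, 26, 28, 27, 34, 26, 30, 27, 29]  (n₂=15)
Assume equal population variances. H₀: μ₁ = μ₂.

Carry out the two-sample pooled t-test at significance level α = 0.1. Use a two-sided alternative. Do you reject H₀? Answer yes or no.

reject H₀: no

x̄₁=33.000, s₁=4.943, n₁=24
x̄₂=30.733, s₂=4.367, n₂=15
s_p² = [23·4.943² + 14·4.367²]/37 = 22.4036
SE = √(s_p²·(1/24+1/15)) = 1.5579
t = (33.000−30.733)/1.5579 = 1.4549
df = 37
p-value (two-sided) = 0.15412
At α=0.1: p ≥ α → fail to reject H₀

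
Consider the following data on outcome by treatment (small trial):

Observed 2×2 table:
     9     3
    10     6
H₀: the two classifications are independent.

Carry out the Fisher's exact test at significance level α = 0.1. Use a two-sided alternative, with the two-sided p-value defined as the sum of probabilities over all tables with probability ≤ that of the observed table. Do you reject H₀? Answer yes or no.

reject H₀: no

Margins: r₁=12, r₂=16, c₁=19, c₂=9, n=28
p_obs = C(12,9)·C(16,10)/C(28,19); sum pmf over tables with pmf ≤ p_obs
p-value (two-sided) = 0.68696
At α=0.1: p ≥ α → fail to reject H₀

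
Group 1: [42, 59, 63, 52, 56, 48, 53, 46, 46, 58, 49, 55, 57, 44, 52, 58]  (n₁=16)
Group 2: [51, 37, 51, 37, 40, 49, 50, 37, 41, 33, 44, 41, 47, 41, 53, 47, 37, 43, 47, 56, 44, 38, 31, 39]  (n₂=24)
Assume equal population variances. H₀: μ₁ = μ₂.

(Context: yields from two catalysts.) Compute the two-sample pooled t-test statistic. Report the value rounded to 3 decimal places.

x̄₁=52.375, s₁=6.065, n₁=16
x̄₂=43.083, s₂=6.534, n₂=24
s_p² = [15·6.065² + 23·6.534²]/38 = 40.3575
SE = √(s_p²·(1/16+1/24)) = 2.0503
t = (52.375−43.083)/2.0503 = 4.5318
df = 38

test statistic = 4.532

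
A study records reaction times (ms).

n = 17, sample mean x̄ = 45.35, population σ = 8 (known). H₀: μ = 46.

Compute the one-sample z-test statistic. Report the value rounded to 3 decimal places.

SE = σ/√n = 8/√17 = 1.9403
z = (x̄−μ₀)/SE = (45.35−46)/1.9403 = -0.3350

test statistic = -0.335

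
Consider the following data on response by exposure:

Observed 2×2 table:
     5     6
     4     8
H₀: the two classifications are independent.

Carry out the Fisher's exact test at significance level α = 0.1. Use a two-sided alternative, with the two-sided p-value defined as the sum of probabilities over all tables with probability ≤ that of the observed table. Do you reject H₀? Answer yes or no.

reject H₀: no

Margins: r₁=11, r₂=12, c₁=9, c₂=14, n=23
p_obs = C(11,5)·C(12,4)/C(23,9); sum pmf over tables with pmf ≤ p_obs
p-value (two-sided) = 0.68017
At α=0.1: p ≥ α → fail to reject H₀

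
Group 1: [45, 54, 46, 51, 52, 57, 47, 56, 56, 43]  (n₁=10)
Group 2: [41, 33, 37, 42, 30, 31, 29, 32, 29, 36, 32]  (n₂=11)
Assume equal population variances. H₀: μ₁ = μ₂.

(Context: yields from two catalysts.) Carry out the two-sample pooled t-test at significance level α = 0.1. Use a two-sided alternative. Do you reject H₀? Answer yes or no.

x̄₁=50.700, s₁=5.122, n₁=10
x̄₂=33.818, s₂=4.579, n₂=11
s_p² = [9·5.122² + 10·4.579²]/19 = 23.4598
SE = √(s_p²·(1/10+1/11)) = 2.1163
t = (50.700−33.818)/2.1163 = 7.9771
df = 19
p-value (two-sided) = 0.00000
At α=0.1: p < α → reject H₀

reject H₀: yes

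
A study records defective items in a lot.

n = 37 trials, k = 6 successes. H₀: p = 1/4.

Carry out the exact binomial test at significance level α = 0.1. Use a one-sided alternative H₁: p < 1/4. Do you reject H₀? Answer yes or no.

Exact binomial: n=37, k=6, p₀=1/4=0.2500
P(X≤6) from Σ C(n,i)·p₀^i·(1−p₀)^(n−i)
p-value (one-sided, H₁ less) = 0.14716
At α=0.1: p ≥ α → fail to reject H₀

reject H₀: no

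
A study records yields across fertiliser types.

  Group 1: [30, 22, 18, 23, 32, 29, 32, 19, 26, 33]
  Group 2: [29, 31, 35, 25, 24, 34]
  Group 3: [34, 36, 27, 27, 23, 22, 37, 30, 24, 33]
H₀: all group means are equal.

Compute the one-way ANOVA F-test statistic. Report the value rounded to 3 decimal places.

Group means [26.40, 29.67, 29.30], grand mean 28.269
SSB = Σnᵢ(x̄ᵢ−x̄)² = 57.282; SSW = ΣΣ(x−x̄ᵢ)² = 657.833
MSB = 57.282/2 = 28.6410; MSW = 657.833/23 = 28.6014
F = MSB/MSW = 1.0014
df = (2, 23)

test statistic = 1.001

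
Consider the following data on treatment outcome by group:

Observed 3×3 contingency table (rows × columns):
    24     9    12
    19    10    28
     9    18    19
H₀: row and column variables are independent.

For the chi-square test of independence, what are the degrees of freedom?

df = (r−1)(c−1) = (3−1)·(3−1) = 4

degrees of freedom = 4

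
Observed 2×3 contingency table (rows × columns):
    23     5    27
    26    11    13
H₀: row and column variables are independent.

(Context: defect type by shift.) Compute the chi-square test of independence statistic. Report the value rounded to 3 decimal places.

test statistic = 7.112

Row totals [55, 50], col totals [49, 16, 40], n=105
χ² = (23−25.67)²/25.67 + (5−8.38)²/8.38 + (27−20.95)²/20.95 + (26−23.33)²/23.33 + (11−7.62)²/7.62 + (13−19.05)²/19.05 = 7.1117
df = 2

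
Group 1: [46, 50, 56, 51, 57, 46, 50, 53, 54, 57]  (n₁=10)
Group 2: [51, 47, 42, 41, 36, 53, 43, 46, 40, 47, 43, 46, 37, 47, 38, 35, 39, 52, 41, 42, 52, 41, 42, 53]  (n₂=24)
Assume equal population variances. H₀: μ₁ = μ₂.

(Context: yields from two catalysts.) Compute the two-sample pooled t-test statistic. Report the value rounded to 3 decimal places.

x̄₁=52.000, s₁=4.110, n₁=10
x̄₂=43.917, s₂=5.461, n₂=24
s_p² = [9·4.110² + 23·5.461²]/32 = 26.1823
SE = √(s_p²·(1/10+1/24)) = 1.9259
t = (52.000−43.917)/1.9259 = 4.1971
df = 32

test statistic = 4.197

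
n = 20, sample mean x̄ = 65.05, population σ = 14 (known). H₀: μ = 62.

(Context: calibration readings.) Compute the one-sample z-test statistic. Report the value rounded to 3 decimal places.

test statistic = 0.974

SE = σ/√n = 14/√20 = 3.1305
z = (x̄−μ₀)/SE = (65.05−62)/3.1305 = 0.9743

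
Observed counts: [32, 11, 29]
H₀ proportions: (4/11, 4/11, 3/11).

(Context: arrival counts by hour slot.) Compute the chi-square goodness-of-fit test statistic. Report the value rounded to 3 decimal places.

test statistic = 14.561

n = 72; E_i = n·p_i = [26.18, 26.18, 19.64]
χ² = (32−26.18)²/26.18 + (11−26.18)²/26.18 + (29−19.64)²/19.64 = 14.5613
df = 2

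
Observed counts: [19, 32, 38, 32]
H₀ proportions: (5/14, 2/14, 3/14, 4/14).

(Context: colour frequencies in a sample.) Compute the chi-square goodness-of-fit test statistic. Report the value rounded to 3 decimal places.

test statistic = 31.905

n = 121; E_i = n·p_i = [43.21, 17.29, 25.93, 34.57]
χ² = (19−43.21)²/43.21 + (32−17.29)²/17.29 + (38−25.93)²/25.93 + (32−34.57)²/34.57 = 31.9047
df = 3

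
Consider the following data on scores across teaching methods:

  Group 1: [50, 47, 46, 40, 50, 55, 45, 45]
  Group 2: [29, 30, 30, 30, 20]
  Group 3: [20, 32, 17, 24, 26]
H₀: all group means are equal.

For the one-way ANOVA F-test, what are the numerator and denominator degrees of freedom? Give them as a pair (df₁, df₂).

k = 3 groups, N = 18 total
df = (k−1, N−k) = (3−1, 18−3) = (2, 15)

degrees of freedom = [2, 15]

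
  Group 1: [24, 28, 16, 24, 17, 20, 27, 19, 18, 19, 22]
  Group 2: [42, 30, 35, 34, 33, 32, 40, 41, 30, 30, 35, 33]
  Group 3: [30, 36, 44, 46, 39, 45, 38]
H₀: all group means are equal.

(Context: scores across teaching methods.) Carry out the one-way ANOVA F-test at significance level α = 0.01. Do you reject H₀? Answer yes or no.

reject H₀: yes

Group means [21.27, 34.58, 39.71], grand mean 30.900
SSB = Σnᵢ(x̄ᵢ−x̄)² = 1726.173; SSW = ΣΣ(x−x̄ᵢ)² = 560.527
MSB = 1726.173/2 = 863.0865; MSW = 560.527/27 = 20.7603
F = MSB/MSW = 41.5740
df = (2, 27)
p-value (upper-tail) = 0.00000
At α=0.01: p < α → reject H₀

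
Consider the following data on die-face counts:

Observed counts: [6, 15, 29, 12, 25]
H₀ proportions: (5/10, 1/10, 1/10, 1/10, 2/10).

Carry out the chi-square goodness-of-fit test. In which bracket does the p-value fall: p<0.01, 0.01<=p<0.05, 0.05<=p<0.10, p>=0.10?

n = 87; E_i = n·p_i = [43.50, 8.70, 8.70, 8.70, 17.40]
χ² = (6−43.50)²/43.50 + (15−8.70)²/8.70 + (29−8.70)²/8.70 + (12−8.70)²/8.70 + (25−17.40)²/17.40 = 88.8276
df = 4
p-value (upper-tail) = 0.00000
→ bracket: p<0.01

p-value bracket: p<0.01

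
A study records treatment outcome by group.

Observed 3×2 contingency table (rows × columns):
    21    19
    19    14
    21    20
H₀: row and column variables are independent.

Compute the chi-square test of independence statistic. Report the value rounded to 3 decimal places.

Row totals [40, 33, 41], col totals [61, 53], n=114
χ² = (21−21.40)²/21.40 + (19−18.60)²/18.60 + (19−17.66)²/17.66 + (14−15.34)²/15.34 + (21−21.94)²/21.94 + (20−19.06)²/19.06 = 0.3221
df = 2

test statistic = 0.322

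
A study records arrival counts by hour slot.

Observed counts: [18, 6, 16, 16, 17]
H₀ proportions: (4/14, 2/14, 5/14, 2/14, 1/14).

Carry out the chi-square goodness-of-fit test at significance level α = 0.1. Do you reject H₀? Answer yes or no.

reject H₀: yes

n = 73; E_i = n·p_i = [20.86, 10.43, 26.07, 10.43, 5.21]
χ² = (18−20.86)²/20.86 + (6−10.43)²/10.43 + (16−26.07)²/26.07 + (16−10.43)²/10.43 + (17−5.21)²/5.21 = 35.7781
df = 4
p-value (upper-tail) = 0.00000
At α=0.1: p < α → reject H₀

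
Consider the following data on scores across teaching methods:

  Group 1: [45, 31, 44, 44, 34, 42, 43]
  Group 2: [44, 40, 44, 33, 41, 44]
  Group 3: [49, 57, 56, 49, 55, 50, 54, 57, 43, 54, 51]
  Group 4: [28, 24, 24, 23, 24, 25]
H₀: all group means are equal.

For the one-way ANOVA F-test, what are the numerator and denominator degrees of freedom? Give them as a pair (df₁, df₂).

k = 4 groups, N = 30 total
df = (k−1, N−k) = (4−1, 30−4) = (3, 26)

degrees of freedom = [3, 26]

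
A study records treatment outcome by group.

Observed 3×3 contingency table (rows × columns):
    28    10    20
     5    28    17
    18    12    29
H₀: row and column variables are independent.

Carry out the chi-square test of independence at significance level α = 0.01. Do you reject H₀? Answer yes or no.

reject H₀: yes

Row totals [58, 50, 59], col totals [51, 50, 66], n=167
χ² = (28−17.71)²/17.71 + (10−17.37)²/17.37 + (20−22.92)²/22.92 + (5−15.27)²/15.27 + (28−14.97)²/14.97 + (17−19.76)²/19.76 + (18−18.02)²/18.02 + (12−17.66)²/17.66 + (29−23.32)²/23.32 = 31.3064
df = 4
p-value (upper-tail) = 0.00000
At α=0.01: p < α → reject H₀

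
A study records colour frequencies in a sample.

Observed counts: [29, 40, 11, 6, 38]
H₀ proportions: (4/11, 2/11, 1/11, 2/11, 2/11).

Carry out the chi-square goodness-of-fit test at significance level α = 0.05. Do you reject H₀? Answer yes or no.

n = 124; E_i = n·p_i = [45.09, 22.55, 11.27, 22.55, 22.55]
χ² = (29−45.09)²/45.09 + (40−22.55)²/22.55 + (11−11.27)²/11.27 + (6−22.55)²/22.55 + (38−22.55)²/22.55 = 41.9980
df = 4
p-value (upper-tail) = 0.00000
At α=0.05: p < α → reject H₀

reject H₀: yes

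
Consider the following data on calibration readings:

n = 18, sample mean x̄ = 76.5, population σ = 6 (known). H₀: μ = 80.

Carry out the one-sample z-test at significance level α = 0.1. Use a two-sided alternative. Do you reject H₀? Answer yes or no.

reject H₀: yes

SE = σ/√n = 6/√18 = 1.4142
z = (x̄−μ₀)/SE = (76.5−80)/1.4142 = -2.4749
p-value (two-sided) = 0.01333
At α=0.1: p < α → reject H₀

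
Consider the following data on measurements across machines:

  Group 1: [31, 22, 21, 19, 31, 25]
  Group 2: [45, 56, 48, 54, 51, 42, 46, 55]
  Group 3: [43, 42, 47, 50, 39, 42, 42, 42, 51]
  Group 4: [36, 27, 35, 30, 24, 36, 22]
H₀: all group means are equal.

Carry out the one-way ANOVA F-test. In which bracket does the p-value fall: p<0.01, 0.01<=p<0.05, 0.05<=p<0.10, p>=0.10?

Group means [24.83, 49.62, 44.22, 30.00], grand mean 38.467
SSB = Σnᵢ(x̄ᵢ−x̄)² = 2911.203; SSW = ΣΣ(x−x̄ᵢ)² = 660.264
MSB = 2911.203/3 = 970.4009; MSW = 660.264/26 = 25.3948
F = MSB/MSW = 38.2126
df = (3, 26)
p-value (upper-tail) = 0.00000
→ bracket: p<0.01

p-value bracket: p<0.01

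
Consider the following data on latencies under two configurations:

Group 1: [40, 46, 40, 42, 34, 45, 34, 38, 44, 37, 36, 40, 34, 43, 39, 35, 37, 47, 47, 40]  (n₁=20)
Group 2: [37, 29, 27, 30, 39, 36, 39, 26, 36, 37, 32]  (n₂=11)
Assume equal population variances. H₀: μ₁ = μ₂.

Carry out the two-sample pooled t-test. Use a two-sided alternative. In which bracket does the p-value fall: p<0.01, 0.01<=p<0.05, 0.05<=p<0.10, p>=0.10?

p-value bracket: p<0.01

x̄₁=39.900, s₁=4.352, n₁=20
x̄₂=33.455, s₂=4.803, n₂=11
s_p² = [19·4.352² + 10·4.803²]/29 = 20.3630
SE = √(s_p²·(1/20+1/11)) = 1.6939
t = (39.900−33.455)/1.6939 = 3.8051
df = 29
p-value (two-sided) = 0.00068
→ bracket: p<0.01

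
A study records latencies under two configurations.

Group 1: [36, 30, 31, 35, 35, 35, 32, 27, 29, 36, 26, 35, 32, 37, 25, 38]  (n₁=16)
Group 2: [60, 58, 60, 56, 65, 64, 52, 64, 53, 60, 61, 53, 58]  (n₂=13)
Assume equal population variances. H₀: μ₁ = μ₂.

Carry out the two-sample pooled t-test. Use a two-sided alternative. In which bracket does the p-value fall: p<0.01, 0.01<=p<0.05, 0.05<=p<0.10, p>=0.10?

p-value bracket: p<0.01

x̄₁=32.438, s₁=4.082, n₁=16
x̄₂=58.769, s₂=4.323, n₂=13
s_p² = [15·4.082² + 12·4.323²]/27 = 17.5646
SE = √(s_p²·(1/16+1/13)) = 1.5649
t = (32.438−58.769)/1.5649 = -16.8264
df = 27
p-value (two-sided) = 0.00000
→ bracket: p<0.01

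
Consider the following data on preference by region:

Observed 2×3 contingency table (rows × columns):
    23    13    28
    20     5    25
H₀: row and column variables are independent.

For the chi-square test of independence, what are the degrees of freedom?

df = (r−1)(c−1) = (2−1)·(3−1) = 2

degrees of freedom = 2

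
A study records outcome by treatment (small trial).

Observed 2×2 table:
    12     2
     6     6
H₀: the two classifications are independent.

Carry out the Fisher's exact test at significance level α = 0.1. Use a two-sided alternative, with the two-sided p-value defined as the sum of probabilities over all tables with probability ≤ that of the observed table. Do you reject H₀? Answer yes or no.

Margins: r₁=14, r₂=12, c₁=18, c₂=8, n=26
p_obs = C(14,12)·C(12,6)/C(26,18); sum pmf over tables with pmf ≤ p_obs
p-value (two-sided) = 0.08952
At α=0.1: p < α → reject H₀

reject H₀: yes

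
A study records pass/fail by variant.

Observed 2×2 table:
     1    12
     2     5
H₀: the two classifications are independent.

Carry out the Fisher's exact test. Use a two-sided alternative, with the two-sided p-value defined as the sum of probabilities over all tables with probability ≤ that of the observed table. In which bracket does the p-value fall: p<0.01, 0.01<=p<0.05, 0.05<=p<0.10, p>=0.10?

Margins: r₁=13, r₂=7, c₁=3, c₂=17, n=20
p_obs = C(13,1)·C(7,2)/C(20,3); sum pmf over tables with pmf ≤ p_obs
p-value (two-sided) = 0.27018
→ bracket: p>=0.10

p-value bracket: p>=0.10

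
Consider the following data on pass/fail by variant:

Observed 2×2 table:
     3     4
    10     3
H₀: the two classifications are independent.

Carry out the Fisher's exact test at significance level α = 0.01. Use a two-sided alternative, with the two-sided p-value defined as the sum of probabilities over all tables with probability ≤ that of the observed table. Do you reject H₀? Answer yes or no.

Margins: r₁=7, r₂=13, c₁=13, c₂=7, n=20
p_obs = C(7,3)·C(13,10)/C(20,13); sum pmf over tables with pmf ≤ p_obs
p-value (two-sided) = 0.17358
At α=0.01: p ≥ α → fail to reject H₀

reject H₀: no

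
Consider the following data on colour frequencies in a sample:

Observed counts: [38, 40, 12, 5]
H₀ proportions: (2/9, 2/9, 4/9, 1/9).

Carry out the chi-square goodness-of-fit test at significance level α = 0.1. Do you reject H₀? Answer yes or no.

n = 95; E_i = n·p_i = [21.11, 21.11, 42.22, 10.56]
χ² = (38−21.11)²/21.11 + (40−21.11)²/21.11 + (12−42.22)²/42.22 + (5−10.56)²/10.56 = 54.9684
df = 3
p-value (upper-tail) = 0.00000
At α=0.1: p < α → reject H₀

reject H₀: yes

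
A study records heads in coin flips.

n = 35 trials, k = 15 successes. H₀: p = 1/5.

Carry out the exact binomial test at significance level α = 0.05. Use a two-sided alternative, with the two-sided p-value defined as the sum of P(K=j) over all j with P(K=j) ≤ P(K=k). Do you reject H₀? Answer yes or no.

reject H₀: yes

Exact binomial: n=35, k=15, p₀=1/5=0.2000
P(X=j) = C(n,j)·p₀^j·(1−p₀)^(n−j); p = Σ P(X=j) over j with P(X=j) ≤ P(X=15)
p-value (two-sided) = 0.00216
At α=0.05: p < α → reject H₀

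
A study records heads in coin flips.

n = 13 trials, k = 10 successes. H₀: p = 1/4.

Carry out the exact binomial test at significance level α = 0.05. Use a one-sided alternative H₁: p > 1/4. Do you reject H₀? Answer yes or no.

reject H₀: yes

Exact binomial: n=13, k=10, p₀=1/4=0.2500
P(X≥10) from Σ C(n,i)·p₀^i·(1−p₀)^(n−i)
p-value (one-sided, H₁ greater) = 0.00013
At α=0.05: p < α → reject H₀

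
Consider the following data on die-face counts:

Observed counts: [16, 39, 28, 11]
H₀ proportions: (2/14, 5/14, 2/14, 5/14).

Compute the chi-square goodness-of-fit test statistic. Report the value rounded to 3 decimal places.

test statistic = 32.357

n = 94; E_i = n·p_i = [13.43, 33.57, 13.43, 33.57]
χ² = (16−13.43)²/13.43 + (39−33.57)²/33.57 + (28−13.43)²/13.43 + (11−33.57)²/33.57 = 32.3574
df = 3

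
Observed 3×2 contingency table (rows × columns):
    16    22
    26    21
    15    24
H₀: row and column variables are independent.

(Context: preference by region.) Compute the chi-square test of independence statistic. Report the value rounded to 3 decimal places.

Row totals [38, 47, 39], col totals [57, 67], n=124
χ² = (16−17.47)²/17.47 + (22−20.53)²/20.53 + (26−21.60)²/21.60 + (21−25.40)²/25.40 + (15−17.93)²/17.93 + (24−21.07)²/21.07 = 2.7678
df = 2

test statistic = 2.768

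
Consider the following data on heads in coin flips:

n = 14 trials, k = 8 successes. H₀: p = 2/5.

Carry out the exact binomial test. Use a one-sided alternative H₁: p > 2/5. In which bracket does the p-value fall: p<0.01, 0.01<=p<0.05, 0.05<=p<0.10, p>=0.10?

Exact binomial: n=14, k=8, p₀=2/5=0.4000
P(X≥8) from Σ C(n,i)·p₀^i·(1−p₀)^(n−i)
p-value (one-sided, H₁ greater) = 0.15014
→ bracket: p>=0.10

p-value bracket: p>=0.10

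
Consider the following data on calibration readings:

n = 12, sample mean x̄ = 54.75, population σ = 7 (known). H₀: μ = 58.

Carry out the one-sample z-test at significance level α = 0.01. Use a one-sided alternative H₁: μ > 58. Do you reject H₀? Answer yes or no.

reject H₀: no

SE = σ/√n = 7/√12 = 2.0207
z = (x̄−μ₀)/SE = (54.75−58)/2.0207 = -1.6083
p-value (one-sided, H₁ greater) = 0.94612
At α=0.01: p ≥ α → fail to reject H₀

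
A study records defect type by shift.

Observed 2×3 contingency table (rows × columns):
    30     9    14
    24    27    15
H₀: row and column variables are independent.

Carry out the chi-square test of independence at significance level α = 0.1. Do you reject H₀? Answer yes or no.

Row totals [53, 66], col totals [54, 36, 29], n=119
χ² = (30−24.05)²/24.05 + (9−16.03)²/16.03 + (14−12.92)²/12.92 + (24−29.95)²/29.95 + (27−19.97)²/19.97 + (15−16.08)²/16.08 = 8.3810
df = 2
p-value (upper-tail) = 0.01514
At α=0.1: p < α → reject H₀

reject H₀: yes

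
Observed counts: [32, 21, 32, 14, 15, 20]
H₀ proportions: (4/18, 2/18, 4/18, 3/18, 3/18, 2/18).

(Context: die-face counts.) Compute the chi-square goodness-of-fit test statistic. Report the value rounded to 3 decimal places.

test statistic = 10.112

n = 134; E_i = n·p_i = [29.78, 14.89, 29.78, 22.33, 22.33, 14.89]
χ² = (32−29.78)²/29.78 + (21−14.89)²/14.89 + (32−29.78)²/29.78 + (14−22.33)²/22.33 + (15−22.33)²/22.33 + (20−14.89)²/14.89 = 10.1119
df = 5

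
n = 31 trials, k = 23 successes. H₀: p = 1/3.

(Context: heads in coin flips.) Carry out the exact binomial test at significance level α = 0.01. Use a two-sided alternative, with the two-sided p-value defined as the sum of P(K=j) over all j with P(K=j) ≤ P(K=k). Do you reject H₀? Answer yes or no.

Exact binomial: n=31, k=23, p₀=1/3=0.3333
P(X=j) = C(n,j)·p₀^j·(1−p₀)^(n−j); p = Σ P(X=j) over j with P(X=j) ≤ P(X=23)
p-value (two-sided) = 0.00000
At α=0.01: p < α → reject H₀

reject H₀: yes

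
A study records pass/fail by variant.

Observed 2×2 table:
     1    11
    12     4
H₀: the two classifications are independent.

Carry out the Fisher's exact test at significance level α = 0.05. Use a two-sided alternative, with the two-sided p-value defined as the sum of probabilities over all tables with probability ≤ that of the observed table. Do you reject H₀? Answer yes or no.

reject H₀: yes

Margins: r₁=12, r₂=16, c₁=13, c₂=15, n=28
p_obs = C(12,1)·C(16,12)/C(28,13); sum pmf over tables with pmf ≤ p_obs
p-value (two-sided) = 0.00064
At α=0.05: p < α → reject H₀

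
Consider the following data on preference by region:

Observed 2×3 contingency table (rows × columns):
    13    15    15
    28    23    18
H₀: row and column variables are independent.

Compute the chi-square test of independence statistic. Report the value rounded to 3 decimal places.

Row totals [43, 69], col totals [41, 38, 33], n=112
χ² = (13−15.74)²/15.74 + (15−14.59)²/14.59 + (15−12.67)²/12.67 + (28−25.26)²/25.26 + (23−23.41)²/23.41 + (18−20.33)²/20.33 = 1.4893
df = 2

test statistic = 1.489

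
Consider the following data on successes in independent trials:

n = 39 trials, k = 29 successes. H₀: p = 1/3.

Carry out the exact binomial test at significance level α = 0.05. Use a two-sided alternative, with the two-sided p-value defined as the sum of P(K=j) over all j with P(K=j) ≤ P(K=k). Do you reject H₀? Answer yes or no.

Exact binomial: n=39, k=29, p₀=1/3=0.3333
P(X=j) = C(n,j)·p₀^j·(1−p₀)^(n−j); p = Σ P(X=j) over j with P(X=j) ≤ P(X=29)
p-value (two-sided) = 0.00000
At α=0.05: p < α → reject H₀

reject H₀: yes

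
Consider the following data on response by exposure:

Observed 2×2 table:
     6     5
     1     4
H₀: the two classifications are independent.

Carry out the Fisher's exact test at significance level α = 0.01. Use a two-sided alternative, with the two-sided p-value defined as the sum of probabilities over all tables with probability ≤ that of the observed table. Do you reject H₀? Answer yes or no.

reject H₀: no

Margins: r₁=11, r₂=5, c₁=7, c₂=9, n=16
p_obs = C(11,6)·C(5,1)/C(16,7); sum pmf over tables with pmf ≤ p_obs
p-value (two-sided) = 0.30769
At α=0.01: p ≥ α → fail to reject H₀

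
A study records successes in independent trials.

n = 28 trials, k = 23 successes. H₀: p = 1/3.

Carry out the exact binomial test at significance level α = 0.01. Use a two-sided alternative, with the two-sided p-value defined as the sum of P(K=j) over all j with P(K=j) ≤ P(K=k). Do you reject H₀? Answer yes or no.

reject H₀: yes

Exact binomial: n=28, k=23, p₀=1/3=0.3333
P(X=j) = C(n,j)·p₀^j·(1−p₀)^(n−j); p = Σ P(X=j) over j with P(X=j) ≤ P(X=23)
p-value (two-sided) = 0.00000
At α=0.01: p < α → reject H₀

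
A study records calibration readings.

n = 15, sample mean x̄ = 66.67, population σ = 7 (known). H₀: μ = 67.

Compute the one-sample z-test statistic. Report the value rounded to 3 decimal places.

SE = σ/√n = 7/√15 = 1.8074
z = (x̄−μ₀)/SE = (66.67−67)/1.8074 = -0.1826

test statistic = -0.183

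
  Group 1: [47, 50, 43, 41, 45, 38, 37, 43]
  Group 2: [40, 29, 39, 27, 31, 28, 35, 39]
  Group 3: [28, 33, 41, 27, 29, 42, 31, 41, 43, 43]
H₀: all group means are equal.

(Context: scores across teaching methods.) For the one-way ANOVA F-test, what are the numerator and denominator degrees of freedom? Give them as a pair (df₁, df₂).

degrees of freedom = [2, 23]

k = 3 groups, N = 26 total
df = (k−1, N−k) = (3−1, 26−3) = (2, 23)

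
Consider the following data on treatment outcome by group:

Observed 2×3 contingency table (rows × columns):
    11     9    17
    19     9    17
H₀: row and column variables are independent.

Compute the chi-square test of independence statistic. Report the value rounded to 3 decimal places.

Row totals [37, 45], col totals [30, 18, 34], n=82
χ² = (11−13.54)²/13.54 + (9−8.12)²/8.12 + (17−15.34)²/15.34 + (19−16.46)²/16.46 + (9−9.88)²/9.88 + (17−18.66)²/18.66 = 1.3658
df = 2

test statistic = 1.366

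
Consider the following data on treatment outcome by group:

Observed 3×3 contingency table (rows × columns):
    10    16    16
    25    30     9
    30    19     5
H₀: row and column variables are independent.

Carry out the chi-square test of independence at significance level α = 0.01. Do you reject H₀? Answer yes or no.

reject H₀: yes

Row totals [42, 64, 54], col totals [65, 65, 30], n=160
χ² = (10−17.06)²/17.06 + (16−17.06)²/17.06 + (16−7.88)²/7.88 + (25−26.00)²/26.00 + (30−26.00)²/26.00 + (9−12.00)²/12.00 + (30−21.94)²/21.94 + (19−21.94)²/21.94 + (5−10.12)²/10.12 = 18.7269
df = 4
p-value (upper-tail) = 0.00089
At α=0.01: p < α → reject H₀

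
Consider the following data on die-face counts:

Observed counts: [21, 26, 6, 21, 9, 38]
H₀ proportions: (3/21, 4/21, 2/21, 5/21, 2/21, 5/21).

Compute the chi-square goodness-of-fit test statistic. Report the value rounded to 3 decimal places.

n = 121; E_i = n·p_i = [17.29, 23.05, 11.52, 28.81, 11.52, 28.81]
χ² = (21−17.29)²/17.29 + (26−23.05)²/23.05 + (6−11.52)²/11.52 + (21−28.81)²/28.81 + (9−11.52)²/11.52 + (38−28.81)²/28.81 = 9.4256
df = 5

test statistic = 9.426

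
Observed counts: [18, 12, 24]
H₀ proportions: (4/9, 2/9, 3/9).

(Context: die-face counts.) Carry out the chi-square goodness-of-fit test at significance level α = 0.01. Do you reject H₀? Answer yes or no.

reject H₀: no

n = 54; E_i = n·p_i = [24.00, 12.00, 18.00]
χ² = (18−24.00)²/24.00 + (12−12.00)²/12.00 + (24−18.00)²/18.00 = 3.5000
df = 2
p-value (upper-tail) = 0.17377
At α=0.01: p ≥ α → fail to reject H₀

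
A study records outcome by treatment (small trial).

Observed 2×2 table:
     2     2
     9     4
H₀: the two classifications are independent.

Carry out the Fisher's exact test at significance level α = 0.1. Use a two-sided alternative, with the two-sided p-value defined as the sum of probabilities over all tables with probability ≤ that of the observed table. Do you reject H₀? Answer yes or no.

Margins: r₁=4, r₂=13, c₁=11, c₂=6, n=17
p_obs = C(4,2)·C(13,9)/C(17,11); sum pmf over tables with pmf ≤ p_obs
p-value (two-sided) = 0.58403
At α=0.1: p ≥ α → fail to reject H₀

reject H₀: no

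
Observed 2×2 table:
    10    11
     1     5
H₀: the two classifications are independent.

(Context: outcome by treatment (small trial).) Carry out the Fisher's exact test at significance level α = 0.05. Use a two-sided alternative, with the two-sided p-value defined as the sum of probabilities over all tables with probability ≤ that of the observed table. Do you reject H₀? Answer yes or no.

Margins: r₁=21, r₂=6, c₁=11, c₂=16, n=27
p_obs = C(21,10)·C(6,1)/C(27,11); sum pmf over tables with pmf ≤ p_obs
p-value (two-sided) = 0.34968
At α=0.05: p ≥ α → fail to reject H₀

reject H₀: no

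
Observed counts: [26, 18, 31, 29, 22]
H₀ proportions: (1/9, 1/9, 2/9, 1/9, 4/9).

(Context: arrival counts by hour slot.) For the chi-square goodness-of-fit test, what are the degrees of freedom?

df = k − 1 = 5 − 1 = 4

degrees of freedom = 4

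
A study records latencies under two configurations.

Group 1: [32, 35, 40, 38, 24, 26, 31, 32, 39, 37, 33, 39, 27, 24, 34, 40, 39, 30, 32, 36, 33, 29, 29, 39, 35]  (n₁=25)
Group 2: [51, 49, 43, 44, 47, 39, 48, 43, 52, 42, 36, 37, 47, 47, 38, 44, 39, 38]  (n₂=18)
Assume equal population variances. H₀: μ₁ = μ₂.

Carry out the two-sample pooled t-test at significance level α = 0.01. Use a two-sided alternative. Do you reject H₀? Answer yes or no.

reject H₀: yes

x̄₁=33.320, s₁=4.973, n₁=25
x̄₂=43.556, s₂=4.961, n₂=18
s_p² = [24·4.973² + 17·4.961²]/41 = 24.6801
SE = √(s_p²·(1/25+1/18)) = 1.5357
t = (33.320−43.556)/1.5357 = -6.6651
df = 41
p-value (two-sided) = 0.00000
At α=0.01: p < α → reject H₀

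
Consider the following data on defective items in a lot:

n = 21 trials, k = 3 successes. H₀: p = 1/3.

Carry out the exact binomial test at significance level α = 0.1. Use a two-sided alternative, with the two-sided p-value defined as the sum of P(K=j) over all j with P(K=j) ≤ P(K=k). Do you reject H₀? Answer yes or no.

reject H₀: yes

Exact binomial: n=21, k=3, p₀=1/3=0.3333
P(X=j) = C(n,j)·p₀^j·(1−p₀)^(n−j); p = Σ P(X=j) over j with P(X=j) ≤ P(X=3)
p-value (two-sided) = 0.06736
At α=0.1: p < α → reject H₀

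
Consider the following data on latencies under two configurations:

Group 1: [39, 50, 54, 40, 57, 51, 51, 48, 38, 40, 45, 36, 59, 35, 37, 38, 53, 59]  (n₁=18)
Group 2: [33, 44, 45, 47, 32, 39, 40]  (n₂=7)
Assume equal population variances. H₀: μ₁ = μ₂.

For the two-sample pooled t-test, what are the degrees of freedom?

df = n₁ + n₂ − 2 = 18 + 7 − 2 = 23

degrees of freedom = 23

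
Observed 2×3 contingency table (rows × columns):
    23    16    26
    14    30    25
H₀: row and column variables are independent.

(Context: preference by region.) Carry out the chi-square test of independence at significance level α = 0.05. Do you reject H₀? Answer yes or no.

Row totals [65, 69], col totals [37, 46, 51], n=134
χ² = (23−17.95)²/17.95 + (16−22.31)²/22.31 + (26−24.74)²/24.74 + (14−19.05)²/19.05 + (30−23.69)²/23.69 + (25−26.26)²/26.26 = 6.3559
df = 2
p-value (upper-tail) = 0.04167
At α=0.05: p < α → reject H₀

reject H₀: yes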